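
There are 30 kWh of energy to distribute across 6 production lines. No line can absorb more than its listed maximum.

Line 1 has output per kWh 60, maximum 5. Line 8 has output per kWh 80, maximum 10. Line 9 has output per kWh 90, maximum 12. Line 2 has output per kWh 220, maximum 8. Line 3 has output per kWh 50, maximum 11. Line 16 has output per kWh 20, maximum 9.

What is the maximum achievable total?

Highest output per kWh first: Line 2 220 > Line 9 90 > Line 8 80 > Line 1 60 > Line 3 50 > Line 16 20.
Line 2 takes 8 to reach its cap of 8 ; 22 left.
Line 9: +12 to 12 (cap) ; 10 left.
Give Line 8 10 to hit its cap of 10 ; 0 left.
Total = 80×10 + 90×12 + 220×8 = 3640.

3640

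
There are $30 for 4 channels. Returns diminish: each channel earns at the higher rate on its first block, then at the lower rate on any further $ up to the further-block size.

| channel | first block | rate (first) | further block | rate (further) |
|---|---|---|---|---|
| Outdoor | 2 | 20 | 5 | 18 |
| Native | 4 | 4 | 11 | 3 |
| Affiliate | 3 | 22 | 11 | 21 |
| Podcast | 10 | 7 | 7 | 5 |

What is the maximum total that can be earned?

Order all 8 blocks by rate: Affiliate/tier1 22 > Affiliate/tier2 21 > Outdoor/tier1 20 > Outdoor/tier2 18 > Podcast/tier1 7 > Podcast/tier2 5 > Native/tier1 4 > Native/tier2 3.
Affiliate tier1 at 22: fill all 3 → 27 left.
Affiliate tier2 at 21: fill all 11 → 16 left.
Outdoor/tier1 (20): +2 → 14 left.
Outdoor tier2 at 18: fill all 5 → 9 left.
Podcast tier1 at 7: only 9 left, fill 9.
Total = 22×3 + 21×11 + 20×2 + 18×5 + 7×9 = 490.

490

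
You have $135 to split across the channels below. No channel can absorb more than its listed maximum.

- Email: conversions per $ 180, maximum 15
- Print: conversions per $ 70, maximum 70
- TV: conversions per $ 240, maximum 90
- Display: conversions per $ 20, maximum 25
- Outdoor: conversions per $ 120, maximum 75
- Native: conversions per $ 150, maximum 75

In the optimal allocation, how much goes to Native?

30

Highest conversions per $ first: TV 240 > Email 180 > Native 150 > Outdoor 120 > Print 70 > Display 20.
Give TV 90 to hit its cap of 90 → 45 left.
Email: +15 to 15 (cap) → 30 left.
Native: +30 (room for 75) → 30. Pool exhausted.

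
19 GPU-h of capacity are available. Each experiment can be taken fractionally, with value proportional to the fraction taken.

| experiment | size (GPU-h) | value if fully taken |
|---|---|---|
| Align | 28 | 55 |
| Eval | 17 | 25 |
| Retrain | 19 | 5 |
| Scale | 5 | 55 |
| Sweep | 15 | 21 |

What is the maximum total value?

Rank by value-to-size ratio: Scale 55/5≈11, Align 55/28≈1.96, Eval 25/17≈1.47, Sweep 21/15≈1.4, Retrain 5/19≈0.263.
All 5 GPU-h of Scale fit (value 55) — 14 remain.
Only 14 GPU-h remain; take 14/28 of Align for value 55×14/28 = 27.5.
Total value = 82.5.

82.5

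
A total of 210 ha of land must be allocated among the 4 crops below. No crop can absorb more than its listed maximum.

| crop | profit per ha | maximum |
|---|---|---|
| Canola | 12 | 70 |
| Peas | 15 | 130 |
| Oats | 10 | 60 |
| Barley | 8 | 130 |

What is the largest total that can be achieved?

Highest profit per ha first: Peas 15 > Canola 12 > Oats 10 > Barley 8.
Peas takes 130 to reach its cap of 130 ; 80 left.
Give Canola 70 to hit its cap of 70 ; 10 left.
Only 10 left; Oats takes them to reach 10.
Total = 12×70 + 15×130 + 10×10 = 2890.

2890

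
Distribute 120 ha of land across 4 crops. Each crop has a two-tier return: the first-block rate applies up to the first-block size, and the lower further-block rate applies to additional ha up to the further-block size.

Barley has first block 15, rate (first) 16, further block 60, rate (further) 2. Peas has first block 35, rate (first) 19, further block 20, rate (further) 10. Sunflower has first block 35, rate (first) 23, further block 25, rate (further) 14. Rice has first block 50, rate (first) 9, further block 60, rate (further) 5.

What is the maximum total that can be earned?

2160

Treat each block as its own option and order by rate: Sunflower/T1 23 > Peas/T1 19 > Barley/T1 16 > Sunflower/T2 14 > Peas/T2 10 > Rice/T1 9 > Rice/T2 5 > Barley/T2 2.
Fill Sunflower T1 block (35 at 23) — 85 left.
Fill Peas T1 block (35 at 19) — 50 left.
Fill Barley T1 block (15 at 16) — 35 left.
Fill Sunflower T2 block (25 at 14) — 10 left.
Peas/T2: +10 of 20 at 10; pool empty.
Total = 23×35 + 19×35 + 16×15 + 14×25 + 10×10 = 2160.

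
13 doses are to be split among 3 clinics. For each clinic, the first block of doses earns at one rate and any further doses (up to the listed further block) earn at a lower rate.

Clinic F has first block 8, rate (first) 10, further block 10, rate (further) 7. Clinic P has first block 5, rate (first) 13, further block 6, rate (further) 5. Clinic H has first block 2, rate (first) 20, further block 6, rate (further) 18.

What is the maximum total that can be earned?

Order all 6 blocks by rate: Clinic H/first 20 > Clinic H/second 18 > Clinic P/first 13 > Clinic F/first 10 > Clinic F/second 7 > Clinic P/second 5.
Clinic H first at 20: fill all 2 ; 11 left.
Fill Clinic H second block (6 at 18) ; 5 left.
Clinic P/first (13): +5 ; 0 left.
Total = 20×2 + 18×6 + 13×5 = 213.

213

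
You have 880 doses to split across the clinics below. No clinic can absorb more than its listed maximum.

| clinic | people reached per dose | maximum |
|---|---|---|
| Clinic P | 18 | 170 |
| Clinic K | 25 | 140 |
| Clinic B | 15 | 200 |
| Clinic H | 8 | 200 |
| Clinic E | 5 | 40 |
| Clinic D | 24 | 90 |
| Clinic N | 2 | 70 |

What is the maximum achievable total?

Rank by people reached per dose: Clinic K 25 > Clinic D 24 > Clinic P 18 > Clinic B 15 > Clinic H 8 > Clinic E 5 > Clinic N 2.
Give Clinic K 140 to hit its cap of 140 → 740 left.
Clinic D takes 90 to reach its cap of 90 → 650 left.
Clinic P: +170 to 170 (cap) → 480 left.
Give Clinic B 200 to hit its cap of 200 → 280 left.
Give Clinic H 200 to hit its cap of 200 → 80 left.
Clinic E takes 40 to reach its cap of 40 → 40 left.
Only 40 left; Clinic N takes them to reach 40.
Total = 18×170 + 25×140 + 15×200 + 8×200 + 5×40 + 24×90 + 2×40 = 13600.

13600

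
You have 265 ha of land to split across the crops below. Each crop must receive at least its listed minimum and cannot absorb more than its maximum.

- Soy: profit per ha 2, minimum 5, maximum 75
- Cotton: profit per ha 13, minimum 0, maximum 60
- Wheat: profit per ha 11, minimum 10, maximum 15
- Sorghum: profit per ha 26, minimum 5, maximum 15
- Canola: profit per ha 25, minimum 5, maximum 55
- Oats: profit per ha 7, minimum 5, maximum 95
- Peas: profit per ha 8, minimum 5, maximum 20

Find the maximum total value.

3545

Meeting every minimum uses 5+0+10+5+5+5+5 = 35 ha, leaving 230.
Rank by profit per ha: Sorghum 26 > Canola 25 > Cotton 13 > Wheat 11 > Peas 8 > Oats 7 > Soy 2.
Sorghum: +10 to 15 (cap) → 220 left.
Canola: +50 to 55 (cap) → 170 left.
Cotton: +60 to 60 (cap) → 110 left.
Wheat: +5 to 15 (cap) → 105 left.
Peas: +15 to 20 (cap) → 90 left.
Oats takes 90 more to reach its cap of 95 → 0 left.
Total = 2×5 + 13×60 + 11×15 + 26×15 + 25×55 + 7×95 + 8×20 = 3545.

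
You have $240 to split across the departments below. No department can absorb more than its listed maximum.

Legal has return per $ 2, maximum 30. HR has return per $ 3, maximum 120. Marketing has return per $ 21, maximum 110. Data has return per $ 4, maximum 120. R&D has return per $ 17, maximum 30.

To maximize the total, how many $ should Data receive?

Rank by return per $: Marketing 21 > R&D 17 > Data 4 > HR 3 > Legal 2.
Marketing takes 110 to reach its cap of 110 ; 130 left.
R&D takes 30 to reach its cap of 30 ; 100 left.
Data: +100 (room for 120) → 100. Pool exhausted.

100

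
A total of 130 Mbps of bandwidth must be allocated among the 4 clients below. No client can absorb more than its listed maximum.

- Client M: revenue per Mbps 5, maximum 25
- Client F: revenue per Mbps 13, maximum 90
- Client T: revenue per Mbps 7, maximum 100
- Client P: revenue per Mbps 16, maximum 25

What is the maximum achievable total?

1675

Rank by revenue per Mbps: Client P 16 > Client F 13 > Client T 7 > Client M 5.
Give Client P 25 to hit its cap of 25 → 105 left.
Client F: +90 to 90 (cap) → 15 left.
Client T has room for 100 but only 15 remain, so it gets 15.
Total = 13×90 + 7×15 + 16×25 = 1675.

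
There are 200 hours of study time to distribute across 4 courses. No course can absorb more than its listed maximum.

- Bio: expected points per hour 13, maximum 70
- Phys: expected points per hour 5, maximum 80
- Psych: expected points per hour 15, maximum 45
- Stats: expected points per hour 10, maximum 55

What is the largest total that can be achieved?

Rank by expected points per hour: Psych 15 > Bio 13 > Stats 10 > Phys 5.
Give Psych 45 to hit its cap of 45 → 155 left.
Bio: +70 to 70 (cap) → 85 left.
Give Stats 55 to hit its cap of 55 → 30 left.
Phys: +30 (room for 80) → 30. Pool exhausted.
Total = 13×70 + 5×30 + 15×45 + 10×55 = 2285.

2285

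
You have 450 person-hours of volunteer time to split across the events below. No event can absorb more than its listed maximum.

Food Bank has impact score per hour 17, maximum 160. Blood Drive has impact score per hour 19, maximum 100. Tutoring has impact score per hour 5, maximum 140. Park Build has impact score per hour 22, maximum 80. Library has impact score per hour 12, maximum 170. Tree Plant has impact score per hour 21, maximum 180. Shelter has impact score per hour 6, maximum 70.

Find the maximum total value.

Highest impact score per hour first: Park Build 22 > Tree Plant 21 > Blood Drive 19 > Food Bank 17 > Library 12 > Shelter 6 > Tutoring 5.
Park Build takes 80 to reach its cap of 80 ; 370 left.
Tree Plant: +180 to 180 (cap) ; 190 left.
Blood Drive takes 100 to reach its cap of 100 ; 90 left.
Food Bank: +90 (room for 160) → 90. Pool exhausted.
Total = 17×90 + 19×100 + 22×80 + 21×180 = 8970.

8970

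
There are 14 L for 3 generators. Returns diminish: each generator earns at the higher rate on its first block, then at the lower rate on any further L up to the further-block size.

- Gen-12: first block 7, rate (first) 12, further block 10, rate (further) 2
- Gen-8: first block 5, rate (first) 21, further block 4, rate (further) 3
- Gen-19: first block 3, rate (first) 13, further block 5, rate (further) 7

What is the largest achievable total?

216

Treat each block as its own option and order by rate: Gen-8/first 21 > Gen-19/first 13 > Gen-12/first 12 > Gen-19/second 7 > Gen-8/second 3 > Gen-12/second 2.
Gen-8 first at 21: fill all 5 → 9 left.
Gen-19/first (13): +3 → 6 left.
6 remain; put them into Gen-12 first at 12.
Total = 21×5 + 13×3 + 12×6 = 216.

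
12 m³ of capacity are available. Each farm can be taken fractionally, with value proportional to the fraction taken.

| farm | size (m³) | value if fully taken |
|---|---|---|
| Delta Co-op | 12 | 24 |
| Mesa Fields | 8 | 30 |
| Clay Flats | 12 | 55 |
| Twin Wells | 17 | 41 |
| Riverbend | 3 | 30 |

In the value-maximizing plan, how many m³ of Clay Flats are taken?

Rank by value-to-size ratio: Riverbend 30/3≈10, Clay Flats 55/12≈4.58, Mesa Fields 30/8≈3.75, Twin Wells 41/17≈2.41, Delta Co-op 24/12≈2.
All 3 m³ of Riverbend fit (value 30) → 9 remain.
Only 9 m³ remain; take 9/12 of Clay Flats for value 55×9/12 = 41.25.

9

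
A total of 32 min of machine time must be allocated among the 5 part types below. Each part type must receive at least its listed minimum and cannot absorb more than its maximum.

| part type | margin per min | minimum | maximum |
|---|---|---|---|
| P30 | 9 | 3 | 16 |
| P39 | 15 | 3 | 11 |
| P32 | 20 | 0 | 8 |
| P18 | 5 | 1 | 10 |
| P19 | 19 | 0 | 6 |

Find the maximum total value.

498

Meeting every minimum uses 3+3+0+1+0 = 7 min, leaving 25.
Rank by margin per min: P32 20 > P19 19 > P39 15 > P30 9 > P18 5.
Give P32 8 more to hit its cap of 8 — 17 left.
P19: +6 to 6 (cap) — 11 left.
Give P39 8 more to hit its cap of 11 — 3 left.
P30 has room for 13 more but only 3 remain, so it gets 6.
Total = 9×6 + 15×11 + 20×8 + 5×1 + 19×6 = 498.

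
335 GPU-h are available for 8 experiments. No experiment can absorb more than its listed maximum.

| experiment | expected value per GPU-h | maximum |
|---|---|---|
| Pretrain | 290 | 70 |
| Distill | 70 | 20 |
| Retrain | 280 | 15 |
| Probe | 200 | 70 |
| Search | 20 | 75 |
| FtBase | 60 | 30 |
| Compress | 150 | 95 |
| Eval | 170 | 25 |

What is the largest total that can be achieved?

Rank by expected value per GPU-h: Pretrain 290 > Retrain 280 > Probe 200 > Eval 170 > Compress 150 > Distill 70 > FtBase 60 > Search 20.
Give Pretrain 70 to hit its cap of 70 → 265 left.
Retrain: +15 to 15 (cap) → 250 left.
Probe: +70 to 70 (cap) → 180 left.
Give Eval 25 to hit its cap of 25 → 155 left.
Compress takes 95 to reach its cap of 95 → 60 left.
Distill: +20 to 20 (cap) → 40 left.
Give FtBase 30 to hit its cap of 30 → 10 left.
Only 10 left; Search takes them to reach 10.
Total = 290×70 + 70×20 + 280×15 + 200×70 + 20×10 + 60×30 + 150×95 + 170×25 = 60400.

60400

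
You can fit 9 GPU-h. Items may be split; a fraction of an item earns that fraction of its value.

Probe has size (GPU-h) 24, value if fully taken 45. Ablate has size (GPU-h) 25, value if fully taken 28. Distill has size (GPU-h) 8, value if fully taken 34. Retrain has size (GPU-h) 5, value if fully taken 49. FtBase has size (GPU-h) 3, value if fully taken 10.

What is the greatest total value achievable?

66

Sort by value density: Retrain 49/5≈9.8, Distill 34/8≈4.25, FtBase 10/3≈3.33, Probe 45/24≈1.88, Ablate 28/25≈1.12.
Retrain: take in full, 5 GPU-h for value 49 ; 4 left.
Only 4 GPU-h remain; take 4/8 of Distill for value 34×4/8 = 17.
Total value = 66.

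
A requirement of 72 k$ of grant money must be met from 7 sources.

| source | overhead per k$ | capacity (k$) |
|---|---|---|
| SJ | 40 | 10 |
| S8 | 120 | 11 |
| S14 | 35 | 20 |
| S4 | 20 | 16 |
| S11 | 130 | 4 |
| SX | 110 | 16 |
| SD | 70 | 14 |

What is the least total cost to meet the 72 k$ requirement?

3720

Cheapest first:
S4 at 20: take all 16 k$ — 56 still needed.
S14 (35): use full 20 — 36 k$ to go.
SJ at 40: take all 10 k$ — 26 still needed.
Take 14 from SD at 70 — need 12 more.
SX (110): take the remaining 12 — done.
S8, S11: unused.
Cost = 16×20 + 20×35 + 10×40 + 14×70 + 12×110 = 3720.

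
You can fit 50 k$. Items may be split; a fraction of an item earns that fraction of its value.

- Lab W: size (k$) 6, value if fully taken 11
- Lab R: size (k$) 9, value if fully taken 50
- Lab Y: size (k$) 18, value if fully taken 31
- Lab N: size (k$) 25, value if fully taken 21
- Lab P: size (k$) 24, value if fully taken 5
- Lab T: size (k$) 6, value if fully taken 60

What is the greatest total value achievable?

Rank by value-to-size ratio: Lab T 60/6≈10, Lab R 50/9≈5.56, Lab W 11/6≈1.83, Lab Y 31/18≈1.72, Lab N 21/25≈0.84, Lab P 5/24≈0.208.
Take all of Lab T (6 k$, value 60) ; 44 k$ left.
All 9 k$ of Lab R fit (value 50) ; 35 remain.
Take all of Lab W (6 k$, value 11) ; 29 k$ left.
All 18 k$ of Lab Y fit (value 31) ; 11 remain.
Only 11 k$ remain; take 11/25 of Lab N for value 21×11/25 = 9.24.
Total value = 161.24.

161.24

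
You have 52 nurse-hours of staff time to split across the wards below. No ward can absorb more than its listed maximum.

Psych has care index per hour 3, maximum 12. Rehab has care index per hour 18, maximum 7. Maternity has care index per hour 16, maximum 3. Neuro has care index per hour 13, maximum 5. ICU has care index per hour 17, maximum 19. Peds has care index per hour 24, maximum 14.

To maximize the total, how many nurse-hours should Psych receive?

4

Rank by care index per hour: Peds 24 > Rehab 18 > ICU 17 > Maternity 16 > Neuro 13 > Psych 3.
Peds: +14 to 14 (cap) ; 38 left.
Rehab takes 7 to reach its cap of 7 ; 31 left.
ICU takes 19 to reach its cap of 19 ; 12 left.
Maternity: +3 to 3 (cap) ; 9 left.
Neuro takes 5 to reach its cap of 5 ; 4 left.
Psych has room for 12 but only 4 remain, so it gets 4.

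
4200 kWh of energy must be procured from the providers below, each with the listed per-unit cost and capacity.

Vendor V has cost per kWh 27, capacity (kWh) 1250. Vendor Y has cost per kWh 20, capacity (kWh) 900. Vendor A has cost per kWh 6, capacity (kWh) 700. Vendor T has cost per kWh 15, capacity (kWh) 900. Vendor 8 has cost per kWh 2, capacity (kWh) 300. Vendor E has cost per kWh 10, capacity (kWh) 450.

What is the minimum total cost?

66450

Use providers in increasing cost order.
Vendor 8 at 2: take all 300 kWh ; 3900 still needed.
Take 700 from Vendor A at 6 ; need 3200 more.
Vendor E (10): use full 450 ; 2750 kWh to go.
Vendor T (15): use full 900 ; 1850 kWh to go.
Vendor Y (20): use full 900 ; 950 kWh to go.
Vendor V at 27: take 950 of its 1250 ; requirement met.
Cost = 300×2 + 700×6 + 450×10 + 900×15 + 900×20 + 950×27 = 66450.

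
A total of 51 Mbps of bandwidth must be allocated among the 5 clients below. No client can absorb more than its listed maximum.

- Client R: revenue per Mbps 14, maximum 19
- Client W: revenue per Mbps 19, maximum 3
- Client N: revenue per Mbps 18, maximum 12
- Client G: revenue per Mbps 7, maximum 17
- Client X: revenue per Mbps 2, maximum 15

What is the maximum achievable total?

658

Order the clients by revenue per Mbps: Client W 19 > Client N 18 > Client R 14 > Client G 7 > Client X 2.
Give Client W 3 to hit its cap of 3 ; 48 left.
Client N takes 12 to reach its cap of 12 ; 36 left.
Client R takes 19 to reach its cap of 19 ; 17 left.
Give Client G 17 to hit its cap of 17 ; 0 left.
Total = 14×19 + 19×3 + 18×12 + 7×17 = 658.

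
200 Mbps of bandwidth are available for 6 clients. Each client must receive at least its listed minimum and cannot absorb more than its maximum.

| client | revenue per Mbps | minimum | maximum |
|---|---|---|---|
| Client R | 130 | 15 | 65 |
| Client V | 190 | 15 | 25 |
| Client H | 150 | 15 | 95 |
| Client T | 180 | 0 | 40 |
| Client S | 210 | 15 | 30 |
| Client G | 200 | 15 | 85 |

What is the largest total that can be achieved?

37650

Meeting every minimum uses 15+15+15+0+15+15 = 75 Mbps, leaving 125.
Rank by revenue per Mbps: Client S 210 > Client G 200 > Client V 190 > Client T 180 > Client H 150 > Client R 130.
Give Client S 15 more to hit its cap of 30 ; 110 left.
Client G: +70 to 85 (cap) ; 40 left.
Give Client V 10 more to hit its cap of 25 ; 30 left.
Client T: +30 (room for 40) → 30. Pool exhausted.
Total = 130×15 + 190×25 + 150×15 + 180×30 + 210×30 + 200×85 = 37650.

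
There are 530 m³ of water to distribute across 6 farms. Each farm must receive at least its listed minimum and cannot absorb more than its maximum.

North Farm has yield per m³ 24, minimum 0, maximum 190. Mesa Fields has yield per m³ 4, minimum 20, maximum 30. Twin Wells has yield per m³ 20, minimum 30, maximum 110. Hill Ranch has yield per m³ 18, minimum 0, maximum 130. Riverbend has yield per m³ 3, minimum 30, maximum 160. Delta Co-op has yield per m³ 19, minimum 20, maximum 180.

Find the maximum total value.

10350

Meeting every minimum uses 0+20+30+0+30+20 = 100 m³, leaving 430.
Rank by yield per m³: North Farm 24 > Twin Wells 20 > Delta Co-op 19 > Hill Ranch 18 > Mesa Fields 4 > Riverbend 3.
Give North Farm 190 more to hit its cap of 190 — 240 left.
Twin Wells takes 80 more to reach its cap of 110 — 160 left.
Delta Co-op takes 160 more to reach its cap of 180 — 0 left.
Total = 24×190 + 4×20 + 20×110 + 3×30 + 19×180 = 10350.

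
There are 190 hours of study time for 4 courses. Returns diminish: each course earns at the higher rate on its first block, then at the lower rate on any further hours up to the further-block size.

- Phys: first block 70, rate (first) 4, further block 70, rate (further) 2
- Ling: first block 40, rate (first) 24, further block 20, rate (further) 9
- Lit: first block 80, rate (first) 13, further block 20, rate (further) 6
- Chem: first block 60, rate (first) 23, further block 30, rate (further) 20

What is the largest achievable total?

3720

Rank every tier by rate: Ling/first 24 > Chem/first 23 > Chem/second 20 > Lit/first 13 > Ling/second 9 > Lit/second 6 > Phys/first 4 > Phys/second 2.
Fill Ling first block (40 at 24) → 150 left.
Chem/first (23): +60 → 90 left.
Fill Chem second block (30 at 20) → 60 left.
Lit first at 13: only 60 left, fill 60.
Total = 24×40 + 23×60 + 20×30 + 13×60 = 3720.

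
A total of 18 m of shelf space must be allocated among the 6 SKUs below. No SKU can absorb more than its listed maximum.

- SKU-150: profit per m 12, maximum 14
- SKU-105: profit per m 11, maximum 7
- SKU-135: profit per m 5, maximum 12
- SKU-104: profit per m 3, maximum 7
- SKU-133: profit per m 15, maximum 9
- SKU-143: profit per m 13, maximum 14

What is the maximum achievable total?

252

Order the SKUs by profit per m: SKU-133 15 > SKU-143 13 > SKU-150 12 > SKU-105 11 > SKU-135 5 > SKU-104 3.
SKU-133 takes 9 to reach its cap of 9 → 9 left.
Only 9 left; SKU-143 takes them to reach 9.
Total = 15×9 + 13×9 = 252.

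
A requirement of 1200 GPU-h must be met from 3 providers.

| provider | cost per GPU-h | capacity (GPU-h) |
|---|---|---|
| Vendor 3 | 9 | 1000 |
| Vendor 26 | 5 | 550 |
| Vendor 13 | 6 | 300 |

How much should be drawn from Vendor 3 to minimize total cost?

350

Fill from the cheapest provider first.
Take 550 from Vendor 26 at 5 ; need 650 more.
Vendor 13 (6): use full 300 ; 350 GPU-h to go.
Vendor 3 at 9: take 350 of its 1000 ; requirement met.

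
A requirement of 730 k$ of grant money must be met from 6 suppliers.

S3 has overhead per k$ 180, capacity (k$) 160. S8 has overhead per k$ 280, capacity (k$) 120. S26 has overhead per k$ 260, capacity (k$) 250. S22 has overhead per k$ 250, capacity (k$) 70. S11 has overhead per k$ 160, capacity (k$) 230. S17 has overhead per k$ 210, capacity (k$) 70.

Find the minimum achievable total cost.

Use suppliers in increasing cost order.
S11 at 160: take all 230 k$ ; 500 still needed.
S3 at 180: take all 160 k$ ; 340 still needed.
Take 70 from S17 at 210 ; need 270 more.
Take 70 from S22 at 250 ; need 200 more.
S26 (260): take the remaining 200 ; done.
S8: unused.
Cost = 230×160 + 160×180 + 70×210 + 70×250 + 200×260 = 149800.

149800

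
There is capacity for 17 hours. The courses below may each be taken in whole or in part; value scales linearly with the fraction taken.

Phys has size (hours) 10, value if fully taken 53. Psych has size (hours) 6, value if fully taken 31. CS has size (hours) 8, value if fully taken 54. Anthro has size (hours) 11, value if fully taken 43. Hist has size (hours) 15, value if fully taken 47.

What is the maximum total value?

Best value per unit of size first: CS 54/8≈6.75, Phys 53/10≈5.3, Psych 31/6≈5.17, Anthro 43/11≈3.91, Hist 47/15≈3.13.
All 8 hours of CS fit (value 54) — 9 remain.
Only 9 hours remain; take 9/10 of Phys for value 53×9/10 = 47.7.
Total value = 101.7.

101.7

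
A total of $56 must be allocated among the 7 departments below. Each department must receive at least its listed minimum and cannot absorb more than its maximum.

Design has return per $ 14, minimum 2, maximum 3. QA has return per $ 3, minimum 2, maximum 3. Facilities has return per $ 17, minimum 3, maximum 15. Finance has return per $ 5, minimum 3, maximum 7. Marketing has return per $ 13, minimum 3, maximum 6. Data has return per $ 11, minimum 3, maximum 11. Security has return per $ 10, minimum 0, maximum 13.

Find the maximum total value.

662

Meeting every minimum uses 2+2+3+3+3+3+0 = 16 $, leaving 40.
Highest return per $ first: Facilities 17 > Design 14 > Marketing 13 > Data 11 > Security 10 > Finance 5 > QA 3.
Give Facilities 12 more to hit its cap of 15 — 28 left.
Give Design 1 more to hit its cap of 3 — 27 left.
Give Marketing 3 more to hit its cap of 6 — 24 left.
Give Data 8 more to hit its cap of 11 — 16 left.
Security takes 13 more to reach its cap of 13 — 3 left.
Finance: +3 (room for 4) → 6. Pool exhausted.
Total = 14×3 + 3×2 + 17×15 + 5×6 + 13×6 + 11×11 + 10×13 = 662.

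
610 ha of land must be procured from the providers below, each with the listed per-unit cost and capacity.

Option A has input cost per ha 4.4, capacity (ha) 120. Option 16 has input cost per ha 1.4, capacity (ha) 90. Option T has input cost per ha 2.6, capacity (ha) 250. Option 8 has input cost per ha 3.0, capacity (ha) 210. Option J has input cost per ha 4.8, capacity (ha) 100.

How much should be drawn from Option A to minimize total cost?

Use providers in increasing cost order.
Take 90 from Option 16 at 1.4 — need 520 more.
Option T at 2.6: take all 250 ha — 270 still needed.
Take 210 from Option 8 at 3.0 — need 60 more.
Take 60 from Option A at 4.4 to finish.
Option J: unused.

60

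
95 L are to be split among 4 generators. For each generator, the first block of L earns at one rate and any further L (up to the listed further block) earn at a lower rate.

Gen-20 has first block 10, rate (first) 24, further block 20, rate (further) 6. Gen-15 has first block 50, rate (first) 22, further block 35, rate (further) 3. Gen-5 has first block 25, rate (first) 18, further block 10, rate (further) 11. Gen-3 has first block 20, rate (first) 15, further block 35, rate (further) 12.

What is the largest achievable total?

1940

Treat each block as its own option and order by rate: Gen-20/first 24 > Gen-15/first 22 > Gen-5/first 18 > Gen-3/first 15 > Gen-3/second 12 > Gen-5/second 11 > Gen-20/second 6 > Gen-15/second 3.
Fill Gen-20 first block (10 at 24) — 85 left.
Fill Gen-15 first block (50 at 22) — 35 left.
Fill Gen-5 first block (25 at 18) — 10 left.
10 remain; put them into Gen-3 first at 15.
Total = 24×10 + 22×50 + 18×25 + 15×10 = 1940.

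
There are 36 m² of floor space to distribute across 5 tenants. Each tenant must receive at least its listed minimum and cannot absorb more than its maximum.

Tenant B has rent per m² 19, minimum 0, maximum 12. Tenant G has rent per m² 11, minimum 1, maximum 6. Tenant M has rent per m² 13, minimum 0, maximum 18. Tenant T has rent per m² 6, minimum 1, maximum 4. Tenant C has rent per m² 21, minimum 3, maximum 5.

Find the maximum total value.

Meeting every minimum uses 0+1+0+1+3 = 5 m², leaving 31.
Order the tenants by rent per m²: Tenant C 21 > Tenant B 19 > Tenant M 13 > Tenant G 11 > Tenant T 6.
Tenant C takes 2 more to reach its cap of 5 → 29 left.
Tenant B: +12 to 12 (cap) → 17 left.
Tenant M has room for 18 more but only 17 remain, so it gets 17.
Total = 19×12 + 11×1 + 13×17 + 6×1 + 21×5 = 571.

571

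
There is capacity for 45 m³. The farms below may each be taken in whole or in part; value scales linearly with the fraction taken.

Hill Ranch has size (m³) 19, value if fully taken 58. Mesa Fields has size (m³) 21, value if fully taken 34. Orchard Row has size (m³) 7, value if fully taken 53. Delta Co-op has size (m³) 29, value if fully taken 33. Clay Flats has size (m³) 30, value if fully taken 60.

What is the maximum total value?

149

Rank by value-to-size ratio: Orchard Row 53/7≈7.57, Hill Ranch 58/19≈3.05, Clay Flats 60/30≈2, Mesa Fields 34/21≈1.62, Delta Co-op 33/29≈1.14.
Take all of Orchard Row (7 m³, value 53) → 38 m³ left.
Hill Ranch: take in full, 19 m³ for value 58 → 19 left.
Only 19 m³ remain; take 19/30 of Clay Flats for value 60×19/30 = 38.
Total value = 149.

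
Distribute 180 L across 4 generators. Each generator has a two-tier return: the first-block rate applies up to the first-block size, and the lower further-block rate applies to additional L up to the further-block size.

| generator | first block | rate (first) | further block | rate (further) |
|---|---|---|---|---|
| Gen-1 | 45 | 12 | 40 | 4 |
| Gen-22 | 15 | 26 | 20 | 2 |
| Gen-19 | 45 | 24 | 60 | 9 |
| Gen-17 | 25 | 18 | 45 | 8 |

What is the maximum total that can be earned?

2910

Order all 8 blocks by rate: Gen-22/T1 26 > Gen-19/T1 24 > Gen-17/T1 18 > Gen-1/T1 12 > Gen-19/T2 9 > Gen-17/T2 8 > Gen-1/T2 4 > Gen-22/T2 2.
Fill Gen-22 T1 block (15 at 26) — 165 left.
Gen-19/T1 (24): +45 — 120 left.
Gen-17/T1 (18): +25 — 95 left.
Gen-1/T1 (12): +45 — 50 left.
50 remain; put them into Gen-19 T2 at 9.
Total = 26×15 + 24×45 + 18×25 + 12×45 + 9×50 = 2910.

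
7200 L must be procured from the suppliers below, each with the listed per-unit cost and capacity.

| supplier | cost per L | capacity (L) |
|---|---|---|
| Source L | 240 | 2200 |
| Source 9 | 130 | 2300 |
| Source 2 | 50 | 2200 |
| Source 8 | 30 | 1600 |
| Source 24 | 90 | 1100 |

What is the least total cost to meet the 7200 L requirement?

Fill from the cheapest supplier first.
Source 8 at 30: take all 1600 L — 5600 still needed.
Source 2 (50): use full 2200 — 3400 L to go.
Source 24 (90): use full 1100 — 2300 L to go.
Source 9 (130): use full 2300 — 0 L to go.
Source L: unused.
Cost = 1600×30 + 2200×50 + 1100×90 + 2300×130 = 556000.

556000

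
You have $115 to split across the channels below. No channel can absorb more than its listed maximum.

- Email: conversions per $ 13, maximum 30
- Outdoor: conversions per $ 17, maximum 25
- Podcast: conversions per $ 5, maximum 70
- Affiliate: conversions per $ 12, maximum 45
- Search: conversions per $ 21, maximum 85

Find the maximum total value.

Rank by conversions per $: Search 21 > Outdoor 17 > Email 13 > Affiliate 12 > Podcast 5.
Give Search 85 to hit its cap of 85 — 30 left.
Outdoor: +25 to 25 (cap) — 5 left.
Only 5 left; Email takes them to reach 5.
Total = 13×5 + 17×25 + 21×85 = 2275.

2275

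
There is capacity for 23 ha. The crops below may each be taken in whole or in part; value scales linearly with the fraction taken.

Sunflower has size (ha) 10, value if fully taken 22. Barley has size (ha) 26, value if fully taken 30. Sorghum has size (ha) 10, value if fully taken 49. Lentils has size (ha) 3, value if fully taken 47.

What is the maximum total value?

118

Best value per unit of size first: Lentils 47/3≈15.7, Sorghum 49/10≈4.9, Sunflower 22/10≈2.2, Barley 30/26≈1.15.
All 3 ha of Lentils fit (value 47) → 20 remain.
Take all of Sorghum (10 ha, value 49) → 10 ha left.
All 10 ha of Sunflower fit (value 22) → 0 remain.
Total value = 118.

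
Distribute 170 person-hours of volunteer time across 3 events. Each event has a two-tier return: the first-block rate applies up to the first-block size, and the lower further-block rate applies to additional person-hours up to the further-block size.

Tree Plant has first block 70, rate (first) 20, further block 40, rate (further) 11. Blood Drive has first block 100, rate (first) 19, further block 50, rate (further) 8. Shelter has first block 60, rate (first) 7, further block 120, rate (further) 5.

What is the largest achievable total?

3300

Order all 6 blocks by rate: Tree Plant/T1 20 > Blood Drive/T1 19 > Tree Plant/T2 11 > Blood Drive/T2 8 > Shelter/T1 7 > Shelter/T2 5.
Tree Plant T1 at 20: fill all 70 ; 100 left.
Blood Drive T1 at 19: fill all 100 ; 0 left.
Total = 20×70 + 19×100 = 3300.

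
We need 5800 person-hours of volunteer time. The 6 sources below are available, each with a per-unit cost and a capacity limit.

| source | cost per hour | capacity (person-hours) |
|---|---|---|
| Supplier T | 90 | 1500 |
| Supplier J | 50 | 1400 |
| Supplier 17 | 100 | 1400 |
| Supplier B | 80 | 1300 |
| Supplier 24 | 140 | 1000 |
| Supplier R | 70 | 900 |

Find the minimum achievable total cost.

Use sources in increasing cost order.
Supplier J (50): use full 1400 — 4400 person-hours to go.
Take 900 from Supplier R at 70 — need 3500 more.
Supplier B (80): use full 1300 — 2200 person-hours to go.
Supplier T at 90: take all 1500 person-hours — 700 still needed.
Supplier 17 at 100: take 700 of its 1400 — requirement met.
Supplier 24: unused.
Cost = 1400×50 + 900×70 + 1300×80 + 1500×90 + 700×100 = 442000.

442000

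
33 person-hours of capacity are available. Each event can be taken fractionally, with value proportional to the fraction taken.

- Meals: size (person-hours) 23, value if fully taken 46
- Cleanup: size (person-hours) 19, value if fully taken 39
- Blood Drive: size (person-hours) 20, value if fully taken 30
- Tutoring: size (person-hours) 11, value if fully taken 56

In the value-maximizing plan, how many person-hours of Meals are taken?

3

Sort by value density: Tutoring 56/11≈5.09, Cleanup 39/19≈2.05, Meals 46/23≈2, Blood Drive 30/20≈1.5.
All 11 person-hours of Tutoring fit (value 56) — 22 remain.
Take all of Cleanup (19 person-hours, value 39) — 3 person-hours left.
3 person-hours left: a 3/23 share of Meals gives 46×3/23 = 6.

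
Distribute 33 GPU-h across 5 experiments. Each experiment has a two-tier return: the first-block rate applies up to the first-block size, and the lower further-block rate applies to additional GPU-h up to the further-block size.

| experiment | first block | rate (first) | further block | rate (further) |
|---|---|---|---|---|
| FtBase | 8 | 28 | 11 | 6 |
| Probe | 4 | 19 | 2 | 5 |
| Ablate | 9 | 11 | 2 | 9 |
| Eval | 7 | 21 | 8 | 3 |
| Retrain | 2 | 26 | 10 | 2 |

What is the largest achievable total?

622

Treat each block as its own option and order by rate: FtBase/first 28 > Retrain/first 26 > Eval/first 21 > Probe/first 19 > Ablate/first 11 > Ablate/second 9 > FtBase/second 6 > Probe/second 5 > Eval/second 3 > Retrain/second 2.
FtBase/first (28): +8 ; 25 left.
Retrain first at 26: fill all 2 ; 23 left.
Eval/first (21): +7 ; 16 left.
Probe/first (19): +4 ; 12 left.
Ablate/first (11): +9 ; 3 left.
Ablate/second (9): +2 ; 1 left.
FtBase/second: +1 of 11 at 6; pool empty.
Total = 28×8 + 26×2 + 21×7 + 19×4 + 11×9 + 9×2 + 6×1 = 622.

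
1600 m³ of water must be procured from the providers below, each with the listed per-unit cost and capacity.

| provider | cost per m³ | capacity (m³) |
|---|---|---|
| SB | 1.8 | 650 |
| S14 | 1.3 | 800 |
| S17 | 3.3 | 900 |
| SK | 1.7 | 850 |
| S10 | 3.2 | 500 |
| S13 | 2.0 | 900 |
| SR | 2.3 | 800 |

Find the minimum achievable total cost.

Cheapest first:
S14 at 1.3: take all 800 m³ — 800 still needed.
Take 800 from SK at 1.7 to finish.
SB, S13, SR, S10, S17: unused.
Cost = 800×1.3 + 800×1.7 = 2400.

2400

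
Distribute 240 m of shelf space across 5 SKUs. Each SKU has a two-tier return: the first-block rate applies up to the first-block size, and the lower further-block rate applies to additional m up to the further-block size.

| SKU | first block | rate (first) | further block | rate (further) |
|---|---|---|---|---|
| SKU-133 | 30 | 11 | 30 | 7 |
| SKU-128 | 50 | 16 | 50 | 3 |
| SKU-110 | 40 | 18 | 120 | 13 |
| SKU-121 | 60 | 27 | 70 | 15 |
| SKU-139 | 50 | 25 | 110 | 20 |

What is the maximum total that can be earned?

5430

Rank every tier by rate: SKU-121/first 27 > SKU-139/first 25 > SKU-139/second 20 > SKU-110/first 18 > SKU-128/first 16 > SKU-121/second 15 > SKU-110/second 13 > SKU-133/first 11 > SKU-133/second 7 > SKU-128/second 3.
SKU-121 first at 27: fill all 60 → 180 left.
Fill SKU-139 first block (50 at 25) → 130 left.
SKU-139 second at 20: fill all 110 → 20 left.
20 remain; put them into SKU-110 first at 18.
Total = 27×60 + 25×50 + 20×110 + 18×20 = 5430.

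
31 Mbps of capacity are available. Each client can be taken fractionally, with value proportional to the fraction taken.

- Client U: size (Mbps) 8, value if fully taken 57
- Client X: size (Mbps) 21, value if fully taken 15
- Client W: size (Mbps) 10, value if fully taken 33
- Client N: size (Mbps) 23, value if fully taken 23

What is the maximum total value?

Sort by value density: Client U 57/8≈7.12, Client W 33/10≈3.3, Client N 23/23≈1, Client X 15/21≈0.714.
All 8 Mbps of Client U fit (value 57) ; 23 remain.
Client W: take in full, 10 Mbps for value 33 ; 13 left.
13 Mbps left: a 13/23 share of Client N gives 23×13/23 = 13.
Total value = 103.

103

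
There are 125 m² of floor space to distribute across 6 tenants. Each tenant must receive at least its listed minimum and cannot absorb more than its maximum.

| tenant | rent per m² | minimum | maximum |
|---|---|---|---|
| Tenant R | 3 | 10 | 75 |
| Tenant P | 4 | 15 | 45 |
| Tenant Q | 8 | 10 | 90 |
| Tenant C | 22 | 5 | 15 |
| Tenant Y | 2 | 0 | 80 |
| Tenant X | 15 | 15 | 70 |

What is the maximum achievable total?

Meeting every minimum uses 10+15+10+5+0+15 = 55 m², leaving 70.
Highest rent per m² first: Tenant C 22 > Tenant X 15 > Tenant Q 8 > Tenant P 4 > Tenant R 3 > Tenant Y 2.
Tenant C takes 10 more to reach its cap of 15 ; 60 left.
Tenant X takes 55 more to reach its cap of 70 ; 5 left.
Only 5 left; Tenant Q takes them to reach 15.
Total = 3×10 + 4×15 + 8×15 + 22×15 + 15×70 = 1590.

1590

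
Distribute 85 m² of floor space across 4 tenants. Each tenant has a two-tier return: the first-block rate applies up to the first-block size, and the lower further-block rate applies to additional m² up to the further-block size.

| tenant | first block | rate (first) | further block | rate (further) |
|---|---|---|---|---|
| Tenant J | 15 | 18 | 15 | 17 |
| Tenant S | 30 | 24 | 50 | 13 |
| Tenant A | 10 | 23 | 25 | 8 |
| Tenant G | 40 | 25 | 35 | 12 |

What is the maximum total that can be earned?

2040

Treat each block as its own option and order by rate: Tenant G/first 25 > Tenant S/first 24 > Tenant A/first 23 > Tenant J/first 18 > Tenant J/second 17 > Tenant S/second 13 > Tenant G/second 12 > Tenant A/second 8.
Fill Tenant G first block (40 at 25) — 45 left.
Tenant S first at 24: fill all 30 — 15 left.
Fill Tenant A first block (10 at 23) — 5 left.
5 remain; put them into Tenant J first at 18.
Total = 25×40 + 24×30 + 23×10 + 18×5 = 2040.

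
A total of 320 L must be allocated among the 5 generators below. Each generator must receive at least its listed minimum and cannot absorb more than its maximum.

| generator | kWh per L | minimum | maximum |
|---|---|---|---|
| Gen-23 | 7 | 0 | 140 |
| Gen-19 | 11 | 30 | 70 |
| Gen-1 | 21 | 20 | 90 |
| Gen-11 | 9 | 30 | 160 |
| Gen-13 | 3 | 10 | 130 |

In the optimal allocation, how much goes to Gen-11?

150

Meeting every minimum uses 0+30+20+30+10 = 90 L, leaving 230.
Highest kWh per L first: Gen-1 21 > Gen-19 11 > Gen-11 9 > Gen-23 7 > Gen-13 3.
Give Gen-1 70 more to hit its cap of 90 → 160 left.
Gen-19 takes 40 more to reach its cap of 70 → 120 left.
Gen-11 has room for 130 more but only 120 remain, so it gets 150.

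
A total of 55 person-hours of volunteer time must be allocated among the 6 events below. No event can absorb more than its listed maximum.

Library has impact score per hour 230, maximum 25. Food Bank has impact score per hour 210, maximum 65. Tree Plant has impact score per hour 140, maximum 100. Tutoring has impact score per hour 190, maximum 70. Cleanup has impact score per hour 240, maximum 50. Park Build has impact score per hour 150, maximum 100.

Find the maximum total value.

13150

Rank by impact score per hour: Cleanup 240 > Library 230 > Food Bank 210 > Tutoring 190 > Park Build 150 > Tree Plant 140.
Cleanup takes 50 to reach its cap of 50 ; 5 left.
Library: +5 (room for 25) → 5. Pool exhausted.
Total = 230×5 + 240×50 = 13150.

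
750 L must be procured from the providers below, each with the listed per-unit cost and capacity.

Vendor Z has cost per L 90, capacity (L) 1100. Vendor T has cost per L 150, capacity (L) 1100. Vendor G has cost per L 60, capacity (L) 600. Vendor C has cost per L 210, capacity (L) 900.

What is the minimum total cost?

Fill from the cheapest provider first.
Vendor G at 60: take all 600 L → 150 still needed.
Take 150 from Vendor Z at 90 to finish.
Vendor T, Vendor C: unused.
Cost = 600×60 + 150×90 = 49500.

49500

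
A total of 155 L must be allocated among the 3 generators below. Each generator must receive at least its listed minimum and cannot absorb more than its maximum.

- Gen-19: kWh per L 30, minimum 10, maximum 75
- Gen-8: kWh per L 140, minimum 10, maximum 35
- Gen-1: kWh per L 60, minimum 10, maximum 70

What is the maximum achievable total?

Meeting every minimum uses 10+10+10 = 30 L, leaving 125.
Order the generators by kWh per L: Gen-8 140 > Gen-1 60 > Gen-19 30.
Gen-8: +25 to 35 (cap) — 100 left.
Give Gen-1 60 more to hit its cap of 70 — 40 left.
Only 40 left; Gen-19 takes them to reach 50.
Total = 30×50 + 140×35 + 60×70 = 10600.

10600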